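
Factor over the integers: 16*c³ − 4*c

4*c*(2*c + 1)*(2*c − 1)

Every term has a factor of 4*c. Then 4*c² − 1 = (2*c)² − (1)².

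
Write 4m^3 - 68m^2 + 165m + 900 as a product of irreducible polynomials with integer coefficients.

By the rational root theorem, m = 15/2 is a root, so (2m - 15) divides it; the quotient is 2m^2 - 19m - 60.
The remaining quadratic factors as (2m + 5)(m - 12).

(2m + 5)(2m - 15)(m - 12)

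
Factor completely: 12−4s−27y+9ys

Group as (9ys−27y) + (−4s+12) = 9y(s−3) − 4(s−3).
Both groups share the factor (s−3).

(9y−4)(s−3)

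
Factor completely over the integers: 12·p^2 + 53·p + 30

Need a pair with product 12·30 = 360 and sum 53: that's 45 and 8.
Split the middle term: 12·p^2 + 45·p + 8·p + 30 = 3·p·(4·p + 15) + 2·(4·p + 15).

(3·p + 2)·(4·p + 15)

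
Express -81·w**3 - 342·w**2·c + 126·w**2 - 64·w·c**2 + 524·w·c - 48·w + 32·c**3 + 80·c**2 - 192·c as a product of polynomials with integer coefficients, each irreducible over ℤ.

Group: w·(-81·w**2 - 18·w·c + 126·w + 8·c**2 + 20·c - 48) + 4·c·(-81·w**2 - 18·w·c + 126·w + 8·c**2 + 20·c - 48); both groups contain (-81·w**2 - 18·w·c + 126·w + 8·c**2 + 20·c - 48), so (w + 4·c) is a factor with cofactor -81·w**2 - 18·w·c + 126·w + 8·c**2 + 20·c - 48.
The cofactor groups again: -81·w**2 - 18·w·c + 126·w + 8·c**2 + 20·c - 48 = -9·w·(9·w - 2·c - 8) + (-4·c + 6)·(9·w - 2·c - 8); both groups contain (9·w - 2·c - 8), giving -(9·w + 4·c - 6)·(9·w - 2·c - 8).

-(9·w - 2·c - 8)·(9·w + 4·c - 6)·(w + 4·c)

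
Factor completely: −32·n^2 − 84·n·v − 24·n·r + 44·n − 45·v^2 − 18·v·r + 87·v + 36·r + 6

−(4·n + 3·v − 6)·(8·n + 15·v + 6·r + 1)

Group: −8·n·(4·n + 3·v − 6) + (−15·v − 6·r − 1)·(4·n + 3·v − 6); both groups contain (4·n + 3·v − 6).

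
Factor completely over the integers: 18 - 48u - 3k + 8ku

(8u - 3)(k - 6)

Group as (8ku - 3k) + (-48u + 18) = k(8u - 3) - 6(8u - 3).
Both groups share the factor (8u - 3).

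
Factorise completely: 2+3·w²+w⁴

(w²+1)·(w²+2)

Substitute u = w² to get a quadratic in u, then factor.
w²+1 is irreducible over ℤ (sum of squares).
w²+2 is irreducible over ℤ (always positive, so no real roots).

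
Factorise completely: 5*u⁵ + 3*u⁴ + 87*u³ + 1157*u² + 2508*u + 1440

(5*u + 8)*(u + 1)*(u + 4)*(u² - 6*u + 45)

Among the possible rational roots, u = -8/5 is a root, so (5*u + 8) divides it; the quotient is u⁴ - u³ + 19*u² + 201*u + 180.
Then u = -1 is a root, so (u + 1) is a factor; dividing leaves u³ - 2*u² + 21*u + 180.
Continuing, u = -4 is a root, so (u + 4) divides it; the quotient is u² - 6*u + 45.
The quadratic u² - 6*u + 45 has discriminant -144 < 0 and is irreducible over ℤ.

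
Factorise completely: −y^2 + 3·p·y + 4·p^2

Group: 4·p·(p + y) − y·(p + y); both groups contain (p + y).

(4·p − y)·(p + y)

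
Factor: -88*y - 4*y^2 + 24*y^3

4*y*(6*y + 11)*(y - 2)

Pull out the common factor 4*y, then factor the remaining trinomial.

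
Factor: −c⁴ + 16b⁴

(2b + c)(2b − c)(4b² + c²)

(2b)⁴ − (c)⁴ = ((2b)² − (c)²)((2b)² + (c)²); the first factor splits again, the second (4b² + c²) is irreducible.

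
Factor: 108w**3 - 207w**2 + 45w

Pull out the common factor 9w, then factor the remaining trinomial.

9w(3w - 5)(4w - 1)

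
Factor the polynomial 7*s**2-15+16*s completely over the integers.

Need a pair with product 7·(-15) = -105 and sum 16: that's -5 and 21.
Split the middle term: 7*s**2-5*s + 21*s-15 = s*(7*s-5) + 3*(7*s-5).

(7*s-5)*(s+3)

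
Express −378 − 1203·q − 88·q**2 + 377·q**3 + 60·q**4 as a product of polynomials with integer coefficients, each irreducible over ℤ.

(3·q + 1)·(4·q + 7)·(5·q − 9)·(q + 6)

By the rational root theorem, q = −7/4 is a root, so (4·q + 7) is a factor; dividing leaves 15·q**3 + 68·q**2 − 141·q − 54.
Continuing, q = 9/5 is a root, so (5·q − 9) is a factor; dividing leaves 3·q**2 + 19·q + 6.
The remaining quadratic factors as (q + 6)(3·q + 1).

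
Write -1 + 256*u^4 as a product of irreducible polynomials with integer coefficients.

(4*u)⁴ − (1)⁴ = ((4*u)² − (1)²)((4*u)² + (1)²); the first factor splits again, the second (16*u^2 + 1) is irreducible.

(4*u + 1)*(4*u - 1)*(16*u^2 + 1)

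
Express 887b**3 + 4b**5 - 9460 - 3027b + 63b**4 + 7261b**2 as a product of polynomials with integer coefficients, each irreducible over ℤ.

(4b - 5)(b + 1)(b + 11)(b**2 + 5b + 172)

By the rational root theorem, b = 5/4 is a root, so (4b - 5) is a factor; dividing leaves b**4 + 17b**3 + 243b**2 + 2119b + 1892.
Continuing, b = -1 is a root, giving the factor (b + 1) and quotient b**3 + 16b**2 + 227b + 1892.
Next, b = -11 is a root, so (b + 11) is a factor; dividing leaves b**2 + 5b + 172.
The quadratic b**2 + 5b + 172 has discriminant -663 < 0 and is irreducible over ℤ.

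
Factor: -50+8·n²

Pull out the common factor 2; 4·n²-25 is a difference of squares.

2·(2·n+5)·(2·n-5)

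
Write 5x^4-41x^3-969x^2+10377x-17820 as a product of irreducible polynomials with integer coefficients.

(5x-11)(x+15)(x-12)(x-9)

Among the possible rational roots, x = 9 is a root, so (x-9) is a factor; dividing leaves 5x^3+4x^2-933x+1980.
Continuing, x = 11/5 is a root, giving the factor (5x-11) and quotient x^2+3x-180.
The remaining quadratic factors as (x-12)(x+15).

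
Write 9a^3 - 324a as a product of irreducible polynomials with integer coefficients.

9a(a + 6)(a - 6)

Factor out 9a, leaving a^2 - 36, which is a difference of two squares.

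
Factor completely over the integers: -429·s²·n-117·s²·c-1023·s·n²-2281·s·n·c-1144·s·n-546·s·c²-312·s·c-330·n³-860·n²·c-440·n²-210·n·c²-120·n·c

Group: 3·s·(-143·s·n-39·s·c-55·n²-15·n·c) + (6·n+14·c+8)·(-143·s·n-39·s·c-55·n²-15·n·c); both groups contain (-143·s·n-39·s·c-55·n²-15·n·c), so (3·s+6·n+14·c+8) is a factor with cofactor -143·s·n-39·s·c-55·n²-15·n·c.
The cofactor groups again: -143·s·n-39·s·c-55·n²-15·n·c = -13·s·(11·n+3·c) - 5·n·(11·n+3·c); both groups contain (11·n+3·c), giving -(13·s+5·n)·(11·n+3·c).

-(3·s+6·n+14·c+8)·(11·n+3·c)·(13·s+5·n)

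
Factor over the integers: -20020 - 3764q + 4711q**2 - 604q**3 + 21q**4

(3q - 10)(7q + 11)(q - 13)(q - 14)

Among the possible rational roots, q = 10/3 is a root, so (3q - 10) divides it; the quotient is 7q**3 - 178q**2 + 977q + 2002.
Then q = -11/7 is a root, so (7q + 11) is a factor; dividing leaves q**2 - 27q + 182.
The remaining quadratic factors as (q - 13)(q - 14).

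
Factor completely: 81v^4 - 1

(3v + 1)(3v - 1)(9v^2 + 1)

(3v)⁴ − (1)⁴ = ((3v)² − (1)²)((3v)² + (1)²); the first factor splits again, the second (9v^2 + 1) is irreducible.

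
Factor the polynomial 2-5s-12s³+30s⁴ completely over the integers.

Group as (30s⁴-5s) + (-12s³+2) = 5s(6s³-1) - 2(6s³-1).
Both groups share the factor (6s³-1).

(5s-2)(6s³-1)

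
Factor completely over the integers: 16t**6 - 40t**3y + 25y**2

(4t**3 - 5y)**2

Recognize a perfect-square trinomial with the parts 4t**3 and 5y.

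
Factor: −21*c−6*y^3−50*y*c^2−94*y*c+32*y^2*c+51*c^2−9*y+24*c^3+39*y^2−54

−(y−3*c−6)*(6*y−8*c−9)*(y−c+1)

Group: y*(−6*y^2+26*y*c+45*y−24*c^2−75*c−54) + (−c+1)*(−6*y^2+26*y*c+45*y−24*c^2−75*c−54); both groups contain (−6*y^2+26*y*c+45*y−24*c^2−75*c−54), so (y−c+1) is a factor with cofactor −6*y^2+26*y*c+45*y−24*c^2−75*c−54.
The cofactor groups again: −6*y^2+26*y*c+45*y−24*c^2−75*c−54 = −6*y*(y−3*c−6) + (8*c+9)*(y−3*c−6); both groups contain (y−3*c−6), giving −(6*y−8*c−9)*(y−3*c−6).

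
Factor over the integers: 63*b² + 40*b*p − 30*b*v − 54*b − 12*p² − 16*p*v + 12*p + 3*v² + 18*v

Group: 9*b*(7*b + 6*p − v − 6) + (−2*p − 3*v)*(7*b + 6*p − v − 6); both groups contain (7*b + 6*p − v − 6).

(7*b + 6*p − v − 6)*(9*b − 2*p − 3*v)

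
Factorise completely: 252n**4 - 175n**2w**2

Every term has a factor of 7n**2. Then 36n**2 - 25w**2 = (6n)² − (5w)².

7n**2(6n + 5w)(6n - 5w)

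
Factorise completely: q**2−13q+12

(q−1)(q−12)

Two integers with product 12 and sum −13 are −12 and −1.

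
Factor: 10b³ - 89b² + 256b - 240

By the rational root theorem, b = 4 is a root, so (b - 4) divides it; the quotient is 10b² - 49b + 60.
The remaining quadratic factors as (5b - 12)(2b - 5).

(2b - 5)(5b - 12)(b - 4)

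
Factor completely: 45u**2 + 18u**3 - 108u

9u(2u - 3)(u + 4)

Pull out the common factor 9u, then factor the remaining trinomial.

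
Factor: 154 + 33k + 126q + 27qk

Group as (27qk + 126q) + (33k + 154) = 9q(3k + 14) + 11(3k + 14).
Both groups share the factor (3k + 14).

(3k + 14)(9q + 11)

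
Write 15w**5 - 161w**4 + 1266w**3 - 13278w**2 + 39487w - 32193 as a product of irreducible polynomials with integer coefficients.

(3w - 7)(5w - 7)(w - 9)(w**2 + 2w + 73)

Trying the rational-root candidates, w = 9 is a root, so (w - 9) is a factor; dividing leaves 15w**4 - 26w**3 + 1032w**2 - 3990w + 3577.
Then w = 7/5 is a root, so (5w - 7) is a factor; dividing leaves 3w**3 - w**2 + 205w - 511.
Then w = 7/3 is a root, so (3w - 7) is a factor; dividing leaves w**2 + 2w + 73.
The quadratic w**2 + 2w + 73 has discriminant -288 < 0 and is irreducible over ℤ.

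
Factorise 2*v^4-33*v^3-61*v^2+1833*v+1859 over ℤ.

(2*v+13)*(v+1)*(v-11)*(v-13)

By the rational root theorem, v = 13 is a root, so (v-13) divides it; the quotient is 2*v^3-7*v^2-152*v-143.
Then v = -13/2 is a root, giving the factor (2*v+13) and quotient v^2-10*v-11.
The remaining quadratic factors as (v+1)(v-11).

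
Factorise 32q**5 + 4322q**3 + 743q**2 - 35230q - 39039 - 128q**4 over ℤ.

(2q + 3)(4q + 7)(4q - 13)(q**2 - 4q + 143)

Testing divisors of the constant over divisors of the leading coefficient, q = -7/4 is a root, so (4q + 7) divides it; the quotient is 8q**4 - 46q**3 + 1161q**2 - 1846q - 5577.
Then q = -3/2 is a root, so (2q + 3) divides it; the quotient is 4q**3 - 29q**2 + 624q - 1859.
Continuing, q = 13/4 is a root, giving the factor (4q - 13) and quotient q**2 - 4q + 143.
The quadratic q**2 - 4q + 143 has discriminant -556 < 0 and is irreducible over ℤ.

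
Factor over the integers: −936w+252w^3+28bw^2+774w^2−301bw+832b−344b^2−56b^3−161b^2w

−(7b+14w−13)(8b−9w)(b+2w+8)

Group: 8b(−7b^2−28bw−43b−28w^2−86w+104) − 9w(−7b^2−28bw−43b−28w^2−86w+104); both groups contain (−7b^2−28bw−43b−28w^2−86w+104), so (8b−9w) is a factor with cofactor −7b^2−28bw−43b−28w^2−86w+104.
The cofactor groups again: −7b^2−28bw−43b−28w^2−86w+104 = −7b(b+2w+8) + (−14w+13)(b+2w+8); both groups contain (b+2w+8), giving −(7b+14w−13)(b+2w+8).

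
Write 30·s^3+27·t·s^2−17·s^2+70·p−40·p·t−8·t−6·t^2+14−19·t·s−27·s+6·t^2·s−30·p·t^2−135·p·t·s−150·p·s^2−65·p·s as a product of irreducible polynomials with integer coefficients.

−(6·t+15·s+14)·(t+2·s−1)·(5·p−s+1)

Group: 6·t·(−5·p·t−10·p·s+5·p+t·s−t+2·s^2−3·s+1) + (15·s+14)·(−5·p·t−10·p·s+5·p+t·s−t+2·s^2−3·s+1); both groups contain (−5·p·t−10·p·s+5·p+t·s−t+2·s^2−3·s+1), so (6·t+15·s+14) is a factor with cofactor −5·p·t−10·p·s+5·p+t·s−t+2·s^2−3·s+1.
The cofactor groups again: −5·p·t−10·p·s+5·p+t·s−t+2·s^2−3·s+1 = −t·(5·p−s+1) + (−2·s+1)·(5·p−s+1); both groups contain (5·p−s+1), giving −(t+2·s−1)·(5·p−s+1).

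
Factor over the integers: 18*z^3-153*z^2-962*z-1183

(3*z+7)*(6*z+13)*(z-13)

Trying the rational-root candidates, z = 13 is a root, giving the factor (z-13) and quotient 18*z^2+81*z+91.
The remaining quadratic factors as (3*z+7)(6*z+13).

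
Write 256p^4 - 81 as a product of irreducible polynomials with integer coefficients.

Difference of squares twice: with A = 4p and B = 3, A⁴ − B⁴ = (A² − B²)(A² + B²), and A² − B² factors again.

(4p + 3)(4p - 3)(16p^2 + 9)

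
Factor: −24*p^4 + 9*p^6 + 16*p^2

Pull out the common factor p^2, leaving 9*p^4 − 24*p^2 + 16.
Recognize a perfect-square trinomial with the parts 4 and 3*p^2.

p^2*(3*p^2 − 4)^2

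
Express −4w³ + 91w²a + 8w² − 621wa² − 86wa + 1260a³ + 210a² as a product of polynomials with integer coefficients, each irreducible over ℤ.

−(w − 12a − 2)(4w − 15a)(w − 7a)

Group: w(−4w² + 63wa + 8w − 180a² − 30a) − 7a(−4w² + 63wa + 8w − 180a² − 30a); both groups contain (−4w² + 63wa + 8w − 180a² − 30a), so (w − 7a) is a factor with cofactor −4w² + 63wa + 8w − 180a² − 30a.
The cofactor groups again: −4w² + 63wa + 8w − 180a² − 30a = −w(4w − 15a) + (12a + 2)(4w − 15a); both groups contain (4w − 15a), giving −(w − 12a − 2)(4w − 15a).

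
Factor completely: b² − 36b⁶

Pull out the common factor b², leaving −36b⁴ + 1.
Recognize a difference of squares with the parts 1 and 6b².

−b²(6b² + 1)(6b² − 1)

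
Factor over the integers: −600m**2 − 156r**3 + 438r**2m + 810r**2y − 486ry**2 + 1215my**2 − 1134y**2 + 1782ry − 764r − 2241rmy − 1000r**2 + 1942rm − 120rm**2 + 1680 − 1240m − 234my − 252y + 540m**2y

−(6r − 15m + 14)(13r − 4m − 9y − 12)(2r − 9y + 10)

Group: 13r(−12r**2 + 30rm + 54ry − 88r − 135my + 150m + 126y − 140) + (−4m − 9y − 12)(−12r**2 + 30rm + 54ry − 88r − 135my + 150m + 126y − 140); both groups contain (−12r**2 + 30rm + 54ry − 88r − 135my + 150m + 126y − 140), so (13r − 4m − 9y − 12) is a factor with cofactor −12r**2 + 30rm + 54ry − 88r − 135my + 150m + 126y − 140.
The cofactor groups again: −12r**2 + 30rm + 54ry − 88r − 135my + 150m + 126y − 140 = −6r(2r − 9y + 10) + (15m − 14)(2r − 9y + 10); both groups contain (2r − 9y + 10), giving −(6r − 15m + 14)(2r − 9y + 10).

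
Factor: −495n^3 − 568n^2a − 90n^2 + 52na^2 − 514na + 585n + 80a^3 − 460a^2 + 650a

−(11n − 4a + 13)(9n + 10a)(5n + 2a − 5)

Group: 5n(−99n^2 − 74na − 117n + 40a^2 − 130a) + (2a − 5)(−99n^2 − 74na − 117n + 40a^2 − 130a); both groups contain (−99n^2 − 74na − 117n + 40a^2 − 130a), so (5n + 2a − 5) is a factor with cofactor −99n^2 − 74na − 117n + 40a^2 − 130a.
The cofactor groups again: −99n^2 − 74na − 117n + 40a^2 − 130a = −9n(11n − 4a + 13) − 10a(11n − 4a + 13); both groups contain (11n − 4a + 13), giving −(9n + 10a)(11n − 4a + 13).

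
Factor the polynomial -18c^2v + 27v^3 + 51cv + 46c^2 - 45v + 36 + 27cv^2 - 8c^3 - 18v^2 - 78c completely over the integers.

-(2c - 3v - 4)(4c + 3v - 3)(c + 3v - 3)

Group: 2c(-4c^2 - 15cv + 15c - 9v^2 + 18v - 9) + (-3v - 4)(-4c^2 - 15cv + 15c - 9v^2 + 18v - 9); both groups contain (-4c^2 - 15cv + 15c - 9v^2 + 18v - 9), so (2c - 3v - 4) is a factor with cofactor -4c^2 - 15cv + 15c - 9v^2 + 18v - 9.
The cofactor groups again: -4c^2 - 15cv + 15c - 9v^2 + 18v - 9 = -c(4c + 3v - 3) + (-3v + 3)(4c + 3v - 3); both groups contain (4c + 3v - 3), giving -(c + 3v - 3)(4c + 3v - 3).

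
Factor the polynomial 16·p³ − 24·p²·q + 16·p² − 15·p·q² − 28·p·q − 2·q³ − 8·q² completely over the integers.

Group: 4·p·(4·p² − 7·p·q + 4·p − 2·q² − 8·q) + q·(4·p² − 7·p·q + 4·p − 2·q² − 8·q); both groups contain (4·p² − 7·p·q + 4·p − 2·q² − 8·q), so (4·p + q) is a factor with cofactor 4·p² − 7·p·q + 4·p − 2·q² − 8·q.
The cofactor groups again: 4·p² − 7·p·q + 4·p − 2·q² − 8·q = p·(4·p + q + 4) − 2·q·(4·p + q + 4); both groups contain (4·p + q + 4), giving (p − 2·q)·(4·p + q + 4).

(4·p + q)·(4·p + q + 4)·(p − 2·q)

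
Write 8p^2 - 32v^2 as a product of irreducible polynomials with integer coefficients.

Every term has a factor of 8. Then p^2 - 4v^2 = (p)² − (2v)².

8(p + 2v)(p - 2v)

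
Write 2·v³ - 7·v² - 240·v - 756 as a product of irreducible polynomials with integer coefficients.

Trying the rational-root candidates, v = -9/2 is a root, so (2·v + 9) is a factor; dividing leaves v² - 8·v - 84.
The remaining quadratic factors as (v + 6)(v - 14).

(2·v + 9)·(v + 6)·(v - 14)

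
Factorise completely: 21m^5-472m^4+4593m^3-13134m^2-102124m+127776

Testing divisors of the constant over divisors of the leading coefficient, m = 11 is a root, so (m-11) is a factor; dividing leaves 21m^4-241m^3+1942m^2+8228m-11616.
Next, m = 8/7 is a root, so (7m-8) is a factor; dividing leaves 3m^3-31m^2+242m+1452.
Next, m = -11/3 is a root, giving the factor (3m+11) and quotient m^2-14m+132.
The quadratic m^2-14m+132 has discriminant -332 < 0 and is irreducible over ℤ.

(3m+11)(7m-8)(m-11)(m^2-14m+132)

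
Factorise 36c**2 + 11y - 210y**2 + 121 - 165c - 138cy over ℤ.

(12c + 14y - 11)(3c - 15y - 11)

Group: 12c(3c - 15y - 11) + (14y - 11)(3c - 15y - 11); both groups contain (3c - 15y - 11).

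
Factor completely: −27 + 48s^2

3(4s + 3)(4s − 3)

Pull out the common factor 3; 16s^2 − 9 is a difference of squares.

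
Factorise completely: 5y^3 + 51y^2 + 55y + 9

(5y + 1)(y + 1)(y + 9)

Testing divisors of the constant over divisors of the leading coefficient, y = -9 is a root, so (y + 9) is a factor; dividing leaves 5y^2 + 6y + 1.
The remaining quadratic factors as (y + 1)(5y + 1).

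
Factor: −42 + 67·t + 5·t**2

Need a pair with product 5·(−42) = −210 and sum 67: that's −3 and 70.
Split the middle term: 5·t**2 − 3·t + 70·t − 42 = t·(5·t − 3) + 14·(5·t − 3).

(5·t − 3)·(t + 14)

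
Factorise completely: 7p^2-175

7(p+5)(p-5)

Every term has a factor of 7. Then p^2-25 = (p)² − (5)².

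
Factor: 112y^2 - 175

7(4y + 5)(4y - 5)

Factor out 7, leaving 16y^2 - 25, which is a difference of two squares.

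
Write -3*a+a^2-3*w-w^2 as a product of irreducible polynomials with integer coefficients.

-(w-a+3)*(w+a)

Group: -w*(w-a+3) - a*(w-a+3); both groups contain (w-a+3).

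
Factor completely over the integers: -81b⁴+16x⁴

(2x)⁴ − (3b)⁴ = ((2x)² − (3b)²)((2x)² + (3b)²); the first factor splits again, the second (4x²+9b²) is irreducible.

(2x-3b)(2x+3b)(4x²+9b²)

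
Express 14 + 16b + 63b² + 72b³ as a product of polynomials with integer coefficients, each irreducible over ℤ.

(8b + 7)(9b² + 2)

Group as (72b³ + 16b) + (63b² + 14) = 8b(9b² + 2) + 7(9b² + 2).
Both groups share the factor (9b² + 2).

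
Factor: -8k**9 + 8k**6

-8k**6(k - 1)(k**2 + k + 1)

Every term has a factor of 8k**6; factoring it out leaves -k**3 + 1.
Recognize a difference of cubes with the parts 1 and k.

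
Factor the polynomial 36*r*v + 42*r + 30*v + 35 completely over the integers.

Group as (36*r*v + 42*r) + (30*v + 35) = 6*r*(6*v + 7) + 5*(6*v + 7).
Both groups share the factor (6*v + 7).

(6*r + 5)*(6*v + 7)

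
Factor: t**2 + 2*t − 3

(t + 3)*(t − 1)

Two integers with product −3 and sum 2 are −1 and 3.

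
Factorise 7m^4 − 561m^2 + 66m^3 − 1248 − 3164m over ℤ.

Among the possible rational roots, m = 8 is a root, so (m − 8) is a factor; dividing leaves 7m^3 + 122m^2 + 415m + 156.
Continuing, m = −13 is a root, giving the factor (m + 13) and quotient 7m^2 + 31m + 12.
The remaining quadratic factors as (m + 4)(7m + 3).

(7m + 3)(m + 13)(m + 4)(m − 8)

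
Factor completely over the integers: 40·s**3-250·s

Pull out the common factor 10·s; 4·s**2-25 is a difference of squares.

10·s·(2·s+5)·(2·s-5)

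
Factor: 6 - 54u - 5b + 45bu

Group as (45bu - 5b) + (-54u + 6) = 5b(9u - 1) - 6(9u - 1).
Both groups share the factor (9u - 1).

(5b - 6)(9u - 1)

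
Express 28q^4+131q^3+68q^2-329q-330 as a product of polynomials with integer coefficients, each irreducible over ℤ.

Among the possible rational roots, q = 11/7 is a root, so (7q-11) divides it; the quotient is 4q^3+25q^2+49q+30.
Then q = -2 is a root, so (q+2) is a factor; dividing leaves 4q^2+17q+15.
The remaining quadratic factors as (4q+5)(q+3).

(4q+5)(7q-11)(q+2)(q+3)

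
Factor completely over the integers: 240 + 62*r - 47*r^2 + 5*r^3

By the rational root theorem, r = -8/5 is a root, so (5*r + 8) divides it; the quotient is r^2 - 11*r + 30.
The remaining quadratic factors as (r - 5)(r - 6).

(5*r + 8)*(r - 5)*(r - 6)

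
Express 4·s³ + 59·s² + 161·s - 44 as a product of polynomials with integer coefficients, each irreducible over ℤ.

(4·s - 1)·(s + 11)·(s + 4)

Among the possible rational roots, s = -11 is a root, giving the factor (s + 11) and quotient 4·s² + 15·s - 4.
The remaining quadratic factors as (4·s - 1)(s + 4).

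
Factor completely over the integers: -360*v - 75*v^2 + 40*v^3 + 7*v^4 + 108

(7*v - 2)*(v + 3)*(v + 6)*(v - 3)

Among the possible rational roots, v = 3 is a root, so (v - 3) is a factor; dividing leaves 7*v^3 + 61*v^2 + 108*v - 36.
Next, v = -6 is a root, giving the factor (v + 6) and quotient 7*v^2 + 19*v - 6.
The remaining quadratic factors as (7*v - 2)(v + 3).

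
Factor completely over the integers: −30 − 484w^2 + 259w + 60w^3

Trying the rational-root candidates, w = 1/6 is a root, giving the factor (6w − 1) and quotient 10w^2 − 79w + 30.
The remaining quadratic factors as (5w − 2)(2w − 15).

(2w − 15)(5w − 2)(6w − 1)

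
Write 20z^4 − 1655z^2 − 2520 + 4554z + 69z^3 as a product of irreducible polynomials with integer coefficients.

Testing divisors of the constant over divisors of the leading coefficient, z = 5 is a root, giving the factor (z − 5) and quotient 20z^3 + 169z^2 − 810z + 504.
Then z = −12 is a root, so (z + 12) divides it; the quotient is 20z^2 − 71z + 42.
The remaining quadratic factors as (5z − 14)(4z − 3).

(4z − 3)(5z − 14)(z + 12)(z − 5)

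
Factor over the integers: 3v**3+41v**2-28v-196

(3v-7)(v+14)(v+2)

Trying the rational-root candidates, v = 7/3 is a root, so (3v-7) is a factor; dividing leaves v**2+16v+28.
The remaining quadratic factors as (v+14)(v+2).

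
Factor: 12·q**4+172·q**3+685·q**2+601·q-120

(2·q+3)·(6·q-1)·(q+5)·(q+8)

By the rational root theorem, q = -3/2 is a root, giving the factor (2·q+3) and quotient 6·q**3+77·q**2+227·q-40.
Continuing, q = -8 is a root, giving the factor (q+8) and quotient 6·q**2+29·q-5.
The remaining quadratic factors as (q+5)(6·q-1).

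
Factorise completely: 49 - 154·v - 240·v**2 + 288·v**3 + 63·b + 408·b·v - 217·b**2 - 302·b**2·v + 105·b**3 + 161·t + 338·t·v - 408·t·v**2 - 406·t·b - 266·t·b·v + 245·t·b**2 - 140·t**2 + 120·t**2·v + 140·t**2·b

(4·t + 3·b - 4·v + 1)·(5·t + 5·b - 12·v - 7)·(7·b + 6·v - 7)

Group: 4·t·(35·t·b + 30·t·v - 35·t + 35·b**2 - 54·b·v - 84·b - 72·v**2 + 42·v + 49) + (3·b - 4·v + 1)·(35·t·b + 30·t·v - 35·t + 35·b**2 - 54·b·v - 84·b - 72·v**2 + 42·v + 49); both groups contain (35·t·b + 30·t·v - 35·t + 35·b**2 - 54·b·v - 84·b - 72·v**2 + 42·v + 49), so (4·t + 3·b - 4·v + 1) is a factor with cofactor 35·t·b + 30·t·v - 35·t + 35·b**2 - 54·b·v - 84·b - 72·v**2 + 42·v + 49.
The cofactor groups again: 35·t·b + 30·t·v - 35·t + 35·b**2 - 54·b·v - 84·b - 72·v**2 + 42·v + 49 = 7·b·(5·t + 5·b - 12·v - 7) + (6·v - 7)·(5·t + 5·b - 12·v - 7); both groups contain (5·t + 5·b - 12·v - 7), giving (7·b + 6·v - 7)·(5·t + 5·b - 12·v - 7).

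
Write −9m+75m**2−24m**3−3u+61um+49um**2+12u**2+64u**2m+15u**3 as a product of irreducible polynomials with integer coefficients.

Group: u(15u**2+19um+12u−8m**2+25m−3) + 3m(15u**2+19um+12u−8m**2+25m−3); both groups contain (15u**2+19um+12u−8m**2+25m−3), so (u+3m) is a factor with cofactor 15u**2+19um+12u−8m**2+25m−3.
The cofactor groups again: 15u**2+19um+12u−8m**2+25m−3 = 3u(5u+8m−1) + (−m+3)(5u+8m−1); both groups contain (5u+8m−1), giving (3u−m+3)(5u+8m−1).

(3u−m+3)(u+3m)(5u+8m−1)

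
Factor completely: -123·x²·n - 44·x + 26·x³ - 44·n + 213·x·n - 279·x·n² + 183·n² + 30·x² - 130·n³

Group: x·(26·x² - 149·x·n + 30·x - 130·n² + 183·n - 44) + n·(26·x² - 149·x·n + 30·x - 130·n² + 183·n - 44); both groups contain (26·x² - 149·x·n + 30·x - 130·n² + 183·n - 44), so (x + n) is a factor with cofactor 26·x² - 149·x·n + 30·x - 130·n² + 183·n - 44.
The cofactor groups again: 26·x² - 149·x·n + 30·x - 130·n² + 183·n - 44 = 2·x·(13·x + 10·n - 11) + (-13·n + 4)·(13·x + 10·n - 11); both groups contain (13·x + 10·n - 11), giving (2·x - 13·n + 4)·(13·x + 10·n - 11).

(2·x - 13·n + 4)·(13·x + 10·n - 11)·(x + n)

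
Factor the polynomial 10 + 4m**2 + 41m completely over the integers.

(4m + 1)(m + 10)

Need a pair with product 4·10 = 40 and sum 41: that's 1 and 40.
Split the middle term: 4m**2 + m + 40m + 10 = m(4m + 1) + 10(4m + 1).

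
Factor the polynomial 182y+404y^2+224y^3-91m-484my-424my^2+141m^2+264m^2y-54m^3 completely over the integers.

Group: 6m(-9m^2+32my+13m-28y^2-26y) + (-8y-7)(-9m^2+32my+13m-28y^2-26y); both groups contain (-9m^2+32my+13m-28y^2-26y), so (6m-8y-7) is a factor with cofactor -9m^2+32my+13m-28y^2-26y.
The cofactor groups again: -9m^2+32my+13m-28y^2-26y = -9m(m-2y) + (14y+13)(m-2y); both groups contain (m-2y), giving -(9m-14y-13)(m-2y).

-(6m-8y-7)(9m-14y-13)(m-2y)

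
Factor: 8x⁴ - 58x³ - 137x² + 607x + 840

Among the possible rational roots, x = -3 is a root, so (x + 3) divides it; the quotient is 8x³ - 82x² + 109x + 280.
Then x = 7/2 is a root, giving the factor (2x - 7) and quotient 4x² - 27x - 40.
The remaining quadratic factors as (x - 8)(4x + 5).

(2x - 7)(4x + 5)(x + 3)(x - 8)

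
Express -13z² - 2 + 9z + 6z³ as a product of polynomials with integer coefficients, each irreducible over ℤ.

(2z - 1)(3z - 2)(z - 1)

Among the possible rational roots, z = 2/3 is a root, so (3z - 2) divides it; the quotient is 2z² - 3z + 1.
The remaining quadratic factors as (2z - 1)(z - 1).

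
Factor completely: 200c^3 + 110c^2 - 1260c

10c(4c - 9)(5c + 14)

Pull out the common factor 10c, then factor the remaining trinomial.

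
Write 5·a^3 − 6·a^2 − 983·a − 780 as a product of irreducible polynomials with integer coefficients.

(5·a + 4)·(a + 13)·(a − 15)

Testing divisors of the constant over divisors of the leading coefficient, a = −4/5 is a root, so (5·a + 4) is a factor; dividing leaves a^2 − 2·a − 195.
The remaining quadratic factors as (a + 13)(a − 15).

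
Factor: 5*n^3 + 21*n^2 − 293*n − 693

(5*n + 11)*(n + 9)*(n − 7)

Among the possible rational roots, n = −11/5 is a root, so (5*n + 11) divides it; the quotient is n^2 + 2*n − 63.
The remaining quadratic factors as (n + 9)(n − 7).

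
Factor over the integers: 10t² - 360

Factor out 10, leaving t² - 36, which is a difference of two squares.

10(t + 6)(t - 6)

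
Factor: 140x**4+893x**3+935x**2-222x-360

(4x+3)(5x+6)(7x-4)(x+5)

Testing divisors of the constant over divisors of the leading coefficient, x = 4/7 is a root, giving the factor (7x-4) and quotient 20x**3+139x**2+213x+90.
Continuing, x = -6/5 is a root, so (5x+6) is a factor; dividing leaves 4x**2+23x+15.
The remaining quadratic factors as (4x+3)(x+5).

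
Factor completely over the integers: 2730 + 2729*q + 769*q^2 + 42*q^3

Trying the rational-root candidates, q = -13/6 is a root, giving the factor (6*q + 13) and quotient 7*q^2 + 113*q + 210.
The remaining quadratic factors as (7*q + 15)(q + 14).

(6*q + 13)*(7*q + 15)*(q + 14)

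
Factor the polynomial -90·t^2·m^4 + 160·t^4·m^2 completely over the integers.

Every term has a factor of 10·t^2·m^2. Then 16·t^2 - 9·m^2 = (4·t)² − (3·m)².

10·m^2·t^2·(4·t - 3·m)·(4·t + 3·m)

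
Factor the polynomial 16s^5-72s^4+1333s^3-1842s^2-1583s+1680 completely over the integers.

(4s-3)(4s-7)(s+1)(s^2-3s+80)

Testing divisors of the constant over divisors of the leading coefficient, s = 3/4 is a root, so (4s-3) divides it; the quotient is 4s^4-15s^3+322s^2-219s-560.
Next, s = -1 is a root, so (s+1) is a factor; dividing leaves 4s^3-19s^2+341s-560.
Next, s = 7/4 is a root, so (4s-7) is a factor; dividing leaves s^2-3s+80.
The quadratic s^2-3s+80 has discriminant -311 < 0 and is irreducible over ℤ.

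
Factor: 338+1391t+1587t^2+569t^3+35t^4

Among the possible rational roots, t = -1 is a root, giving the factor (t+1) and quotient 35t^3+534t^2+1053t+338.
Then t = -2/5 is a root, so (5t+2) divides it; the quotient is 7t^2+104t+169.
The remaining quadratic factors as (t+13)(7t+13).

(5t+2)(7t+13)(t+1)(t+13)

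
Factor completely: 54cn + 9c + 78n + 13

Group as (54cn + 9c) + (78n + 13) = 9c(6n + 1) + 13(6n + 1).
Both groups share the factor (6n + 1).

(6n + 1)(9c + 13)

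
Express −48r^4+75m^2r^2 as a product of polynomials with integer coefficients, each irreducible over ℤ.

Pull out the common factor 3r^2; 25m^2−16r^2 is a difference of squares.

3r^2(5m+4r)(5m−4r)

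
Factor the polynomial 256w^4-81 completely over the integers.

(4w+3)(4w-3)(16w^2+9)

Write as (16w^2)² − (9)², then factor 16w^2-9 once more.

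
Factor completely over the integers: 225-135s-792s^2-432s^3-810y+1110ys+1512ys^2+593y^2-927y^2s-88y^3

-(11y-12s-15)(8y-3s-3)(y+12s-5)

Group: y(-88y^2+129ys+153y-36s^2-81s-45) + (12s-5)(-88y^2+129ys+153y-36s^2-81s-45); both groups contain (-88y^2+129ys+153y-36s^2-81s-45), so (y+12s-5) is a factor with cofactor -88y^2+129ys+153y-36s^2-81s-45.
The cofactor groups again: -88y^2+129ys+153y-36s^2-81s-45 = -8y(11y-12s-15) + (3s+3)(11y-12s-15); both groups contain (11y-12s-15), giving -(8y-3s-3)(11y-12s-15).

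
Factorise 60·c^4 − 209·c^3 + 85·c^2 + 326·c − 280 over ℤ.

(3·c − 4)·(4·c + 5)·(5·c − 7)·(c − 2)

By the rational root theorem, c = 2 is a root, giving the factor (c − 2) and quotient 60·c^3 − 89·c^2 − 93·c + 140.
Next, c = −5/4 is a root, so (4·c + 5) divides it; the quotient is 15·c^2 − 41·c + 28.
The remaining quadratic factors as (5·c − 7)(3·c − 4).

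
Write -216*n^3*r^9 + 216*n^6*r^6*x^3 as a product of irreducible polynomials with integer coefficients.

216*n^3*r^6*(n*x - r)*(n^2*x^2 + n*r*x + r^2)

Pull out the common factor 216*n^3*r^6, leaving n^3*x^3 - r^3.
Recognize a difference of cubes with the parts n*x and r.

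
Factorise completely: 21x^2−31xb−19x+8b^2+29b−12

Group: 7x(3x−b−4) + (−8b+3)(3x−b−4); both groups contain (3x−b−4).

(7x−8b+3)(3x−b−4)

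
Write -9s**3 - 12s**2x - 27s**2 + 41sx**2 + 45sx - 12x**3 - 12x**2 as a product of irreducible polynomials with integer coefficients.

Group: s(-9s**2 + 15sx - 4x**2) + (3x + 3)(-9s**2 + 15sx - 4x**2); both groups contain (-9s**2 + 15sx - 4x**2), so (s + 3x + 3) is a factor with cofactor -9s**2 + 15sx - 4x**2.
The cofactor groups again: -9s**2 + 15sx - 4x**2 = -3s(3s - 4x) + x(3s - 4x); both groups contain (3s - 4x), giving -(3s - x)(3s - 4x).

-(3s - 4x)(3s - x)(s + 3x + 3)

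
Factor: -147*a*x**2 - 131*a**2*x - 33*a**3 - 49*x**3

Group: a*(-33*a**2 - 98*a*x - 49*x**2) + x*(-33*a**2 - 98*a*x - 49*x**2); both groups contain (-33*a**2 - 98*a*x - 49*x**2), so (a + x) is a factor with cofactor -33*a**2 - 98*a*x - 49*x**2.
The cofactor groups again: -33*a**2 - 98*a*x - 49*x**2 = -11*a*(3*a + 7*x) - 7*x*(3*a + 7*x); both groups contain (3*a + 7*x), giving -(11*a + 7*x)*(3*a + 7*x).

-(11*a + 7*x)*(3*a + 7*x)*(a + x)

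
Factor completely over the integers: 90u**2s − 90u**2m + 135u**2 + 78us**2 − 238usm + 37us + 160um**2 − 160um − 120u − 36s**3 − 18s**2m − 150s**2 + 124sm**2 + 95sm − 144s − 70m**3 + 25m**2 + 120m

(2s − 2m + 3)(5u + 6s − 5m)(9u − 3s − 7m − 8)

Group: 5u(18us − 18um + 27u − 6s**2 − 8sm − 25s + 14m**2 − 5m − 24) + (6s − 5m)(18us − 18um + 27u − 6s**2 − 8sm − 25s + 14m**2 − 5m − 24); both groups contain (18us − 18um + 27u − 6s**2 − 8sm − 25s + 14m**2 − 5m − 24), so (5u + 6s − 5m) is a factor with cofactor 18us − 18um + 27u − 6s**2 − 8sm − 25s + 14m**2 − 5m − 24.
The cofactor groups again: 18us − 18um + 27u − 6s**2 − 8sm − 25s + 14m**2 − 5m − 24 = 9u(2s − 2m + 3) + (−3s − 7m − 8)(2s − 2m + 3); both groups contain (2s − 2m + 3), giving (9u − 3s − 7m − 8)(2s − 2m + 3).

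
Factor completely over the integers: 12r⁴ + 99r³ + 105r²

3r²(4r + 5)(r + 7)

Pull out the common factor 3r², then factor the remaining trinomial.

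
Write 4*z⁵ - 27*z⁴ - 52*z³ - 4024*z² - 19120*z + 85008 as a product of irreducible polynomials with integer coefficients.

(4*z - 11)*(z + 6)*(z - 14)*(z² + 4*z + 92)

By the rational root theorem, z = -6 is a root, giving the factor (z + 6) and quotient 4*z⁴ - 51*z³ + 254*z² - 5548*z + 14168.
Next, z = 11/4 is a root, so (4*z - 11) is a factor; dividing leaves z³ - 10*z² + 36*z - 1288.
Next, z = 14 is a root, so (z - 14) is a factor; dividing leaves z² + 4*z + 92.
The quadratic z² + 4*z + 92 has discriminant -352 < 0 and is irreducible over ℤ.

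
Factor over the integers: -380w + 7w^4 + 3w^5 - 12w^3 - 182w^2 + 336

Trying the rational-root candidates, w = -3 is a root, so (w + 3) is a factor; dividing leaves 3w^4 - 2w^3 - 6w^2 - 164w + 112.
Then w = 4 is a root, so (w - 4) is a factor; dividing leaves 3w^3 + 10w^2 + 34w - 28.
Continuing, w = 2/3 is a root, so (3w - 2) is a factor; dividing leaves w^2 + 4w + 14.
The quadratic w^2 + 4w + 14 has discriminant -40 < 0 and is irreducible over ℤ.

(3w - 2)(w + 3)(w - 4)(w^2 + 4w + 14)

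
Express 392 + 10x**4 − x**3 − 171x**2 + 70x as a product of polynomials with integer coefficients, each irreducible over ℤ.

(2x − 7)(5x + 7)(x + 4)(x − 2)

By the rational root theorem, x = 2 is a root, so (x − 2) is a factor; dividing leaves 10x**3 + 19x**2 − 133x − 196.
Next, x = −4 is a root, so (x + 4) is a factor; dividing leaves 10x**2 − 21x − 49.
The remaining quadratic factors as (5x + 7)(2x − 7).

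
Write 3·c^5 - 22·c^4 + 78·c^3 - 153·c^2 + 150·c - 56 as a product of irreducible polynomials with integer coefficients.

By the rational root theorem, c = 2 is a root, so (c - 2) divides it; the quotient is 3·c^4 - 16·c^3 + 46·c^2 - 61·c + 28.
Then c = 1 is a root, so (c - 1) is a factor; dividing leaves 3·c^3 - 13·c^2 + 33·c - 28.
Next, c = 4/3 is a root, so (3·c - 4) is a factor; dividing leaves c^2 - 3·c + 7.
The quadratic c^2 - 3·c + 7 has discriminant -19 < 0 and is irreducible over ℤ.

(3·c - 4)·(c - 1)·(c - 2)·(c^2 - 3·c + 7)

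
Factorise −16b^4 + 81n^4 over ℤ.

(3n − 2b)(3n + 2b)(9n^2 + 4b^2)

(3n)⁴ − (2b)⁴ = ((3n)² − (2b)²)((3n)² + (2b)²); the first factor splits again, the second (9n^2 + 4b^2) is irreducible.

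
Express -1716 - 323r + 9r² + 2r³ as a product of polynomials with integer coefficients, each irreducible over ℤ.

Among the possible rational roots, r = 13 is a root, giving the factor (r - 13) and quotient 2r² + 35r + 132.
The remaining quadratic factors as (r + 12)(2r + 11).

(2r + 11)(r + 12)(r - 13)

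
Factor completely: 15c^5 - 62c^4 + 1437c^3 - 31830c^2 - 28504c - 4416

(3c + 2)(5c + 1)(c - 12)(c^2 + 7c + 184)

Testing divisors of the constant over divisors of the leading coefficient, c = -1/5 is a root, so (5c + 1) divides it; the quotient is 3c^4 - 13c^3 + 290c^2 - 6424c - 4416.
Continuing, c = 12 is a root, giving the factor (c - 12) and quotient 3c^3 + 23c^2 + 566c + 368.
Continuing, c = -2/3 is a root, giving the factor (3c + 2) and quotient c^2 + 7c + 184.
The quadratic c^2 + 7c + 184 has discriminant -687 < 0 and is irreducible over ℤ.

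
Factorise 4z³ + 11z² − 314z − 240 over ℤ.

(4z + 3)(z + 10)(z − 8)

Trying the rational-root candidates, z = 8 is a root, giving the factor (z − 8) and quotient 4z² + 43z + 30.
The remaining quadratic factors as (4z + 3)(z + 10).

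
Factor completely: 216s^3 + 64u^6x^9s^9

8s^3(2u^2x^3s^2 + 3)(4u^4x^6s^4 - 6u^2x^3s^2 + 9)

Factor out 8s^3 first: what remains is 8u^6x^9s^6 + 27.
Recognize a sum of cubes with the parts 2u^2x^3s^2 and 3.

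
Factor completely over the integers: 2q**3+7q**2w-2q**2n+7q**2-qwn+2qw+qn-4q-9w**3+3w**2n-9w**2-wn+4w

(q+3w-n+4)(2q+3w-1)(q-w)

Group: q(2q**2+qw-q-3w**2+w) + (3w-n+4)(2q**2+qw-q-3w**2+w); both groups contain (2q**2+qw-q-3w**2+w), so (q+3w-n+4) is a factor with cofactor 2q**2+qw-q-3w**2+w.
The cofactor groups again: 2q**2+qw-q-3w**2+w = q(2q+3w-1) - w(2q+3w-1); both groups contain (2q+3w-1), giving (q-w)(2q+3w-1).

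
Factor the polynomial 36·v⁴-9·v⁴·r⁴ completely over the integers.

Every term has a factor of 9·v⁴; factoring it out leaves -r⁴+4.
Recognize a difference of squares with the parts 2 and r².

-9·v⁴·(r²+2)·(r²-2)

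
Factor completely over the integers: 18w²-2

2(3w+1)(3w-1)

Every term has a factor of 2. Then 9w²-1 = (3w)² − (1)².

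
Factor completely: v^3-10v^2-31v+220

By the rational root theorem, v = 11 is a root, so (v-11) is a factor; dividing leaves v^2+v-20.
The remaining quadratic factors as (v+5)(v-4).

(v+5)(v-11)(v-4)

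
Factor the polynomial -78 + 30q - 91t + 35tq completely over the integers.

(5q - 13)(7t + 6)

Group as (35tq - 91t) + (30q - 78) = 7t(5q - 13) + 6(5q - 13).
Both groups share the factor (5q - 13).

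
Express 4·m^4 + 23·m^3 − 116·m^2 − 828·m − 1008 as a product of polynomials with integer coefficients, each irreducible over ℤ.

Testing divisors of the constant over divisors of the leading coefficient, m = −6 is a root, giving the factor (m + 6) and quotient 4·m^3 − m^2 − 110·m − 168.
Continuing, m = 6 is a root, giving the factor (m − 6) and quotient 4·m^2 + 23·m + 28.
The remaining quadratic factors as (m + 4)(4·m + 7).

(4·m + 7)·(m + 4)·(m + 6)·(m − 6)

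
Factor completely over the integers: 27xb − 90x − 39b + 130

(3b − 10)(9x − 13)

Group as (27xb − 90x) + (−39b + 130) = 9x(3b − 10) − 13(3b − 10).
Both groups share the factor (3b − 10).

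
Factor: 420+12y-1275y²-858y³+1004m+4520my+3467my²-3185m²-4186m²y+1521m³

(13m-11y-10)(13m-6y+3)(9m-13y-14)

Group: 13m(117m²-268my-272m+143y²+284y+140) + (-6y+3)(117m²-268my-272m+143y²+284y+140); both groups contain (117m²-268my-272m+143y²+284y+140), so (13m-6y+3) is a factor with cofactor 117m²-268my-272m+143y²+284y+140.
The cofactor groups again: 117m²-268my-272m+143y²+284y+140 = 13m(9m-13y-14) + (-11y-10)(9m-13y-14); both groups contain (9m-13y-14), giving (13m-11y-10)(9m-13y-14).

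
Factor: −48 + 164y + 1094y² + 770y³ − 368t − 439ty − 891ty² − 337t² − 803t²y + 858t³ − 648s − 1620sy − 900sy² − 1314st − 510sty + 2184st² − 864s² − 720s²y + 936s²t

(12s + 6t − 7y + 1)(13t − 10y − 12)(6s + 11t + 11y + 4)

Group: 6s(156st − 120sy − 144s + 78t² − 151ty − 59t + 70y² + 74y − 12) + (11t + 11y + 4)(156st − 120sy − 144s + 78t² − 151ty − 59t + 70y² + 74y − 12); both groups contain (156st − 120sy − 144s + 78t² − 151ty − 59t + 70y² + 74y − 12), so (6s + 11t + 11y + 4) is a factor with cofactor 156st − 120sy − 144s + 78t² − 151ty − 59t + 70y² + 74y − 12.
The cofactor groups again: 156st − 120sy − 144s + 78t² − 151ty − 59t + 70y² + 74y − 12 = 13t(12s + 6t − 7y + 1) + (−10y − 12)(12s + 6t − 7y + 1); both groups contain (12s + 6t − 7y + 1), giving (13t − 10y − 12)(12s + 6t − 7y + 1).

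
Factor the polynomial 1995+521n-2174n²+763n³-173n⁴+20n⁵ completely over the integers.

Testing divisors of the constant over divisors of the leading coefficient, n = -3/4 is a root, giving the factor (4n+3) and quotient 5n⁴-47n³+226n²-713n+665.
Continuing, n = 5 is a root, giving the factor (n-5) and quotient 5n³-22n²+116n-133.
Next, n = 7/5 is a root, so (5n-7) divides it; the quotient is n²-3n+19.
The quadratic n²-3n+19 has discriminant -67 < 0 and is irreducible over ℤ.

(4n+3)(5n-7)(n-5)(n²-3n+19)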